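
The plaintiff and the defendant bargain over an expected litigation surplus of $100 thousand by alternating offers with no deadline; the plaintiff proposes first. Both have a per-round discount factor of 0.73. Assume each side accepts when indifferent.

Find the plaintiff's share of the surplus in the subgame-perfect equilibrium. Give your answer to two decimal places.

Let x be the plaintiff's share when the plaintiff proposes and y be the defendant's share when the defendant proposes.
The defendant accepts iff offered ≥ 0.73·y, so x = 100 − 0.73y. Symmetrically y = 100 − 0.73x.
Substituting: x = 100 − 0.73(100 − 0.73x), giving x(1 − 0.73·0.73) = 100(1 − 0.73).
So x = 100 × 0.27 / 0.4671 ≈ 57.8035, and the defendant receives 100 − x ≈ 42.1965.

57.80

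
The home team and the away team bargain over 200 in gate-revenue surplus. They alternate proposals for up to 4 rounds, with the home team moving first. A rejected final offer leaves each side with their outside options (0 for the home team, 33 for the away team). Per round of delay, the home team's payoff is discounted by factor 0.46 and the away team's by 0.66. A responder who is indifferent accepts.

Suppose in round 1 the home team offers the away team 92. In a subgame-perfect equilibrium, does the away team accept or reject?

Reject

Work out the away team's continuation value if the offer is rejected.
Round 4 (the away team proposes): rejection yields 0 for the home team; the away team offers 0 and keeps 200.
Round 3 (the home team proposes): the away team can get 200 next round, worth 0.66 × 200 = 132 now, so the home team offers 132, keeping 68.
Round 2 (the away team proposes): the home team can get 68 next round, worth 0.46 × 68 = 31.28 now, so the away team offers 31.28, keeping 168.72.
So by rejecting in round 1, the away team gets 168.72 next round, worth 0.66 × 168.72 = 111.3552 now.
Offer 92 < 111.3552, so the away team rejects.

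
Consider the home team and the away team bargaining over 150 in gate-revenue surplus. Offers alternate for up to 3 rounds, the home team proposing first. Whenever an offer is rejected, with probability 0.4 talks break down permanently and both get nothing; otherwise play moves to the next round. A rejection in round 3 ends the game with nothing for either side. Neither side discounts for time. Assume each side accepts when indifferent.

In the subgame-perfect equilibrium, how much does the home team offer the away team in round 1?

Round 3 (the home team proposes): the away team will accept anything ≥ 0, so the home team offers 0 and keeps 150.
Round 2 (the away team proposes): rejecting gives the home team an expected 0.6 × 150 = 90; the away team offers that and keeps 60.
Round 1 (the home team proposes): rejecting gives the away team an expected 0.6 × 60 = 36. The home team offers 36 and keeps 150 − 36 = 114.

36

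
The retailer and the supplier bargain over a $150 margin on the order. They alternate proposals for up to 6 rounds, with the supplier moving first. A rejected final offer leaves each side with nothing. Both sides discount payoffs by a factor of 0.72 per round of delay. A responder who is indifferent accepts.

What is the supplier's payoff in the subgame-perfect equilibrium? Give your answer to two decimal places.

75.06

By backward induction:
Round 6 (the retailer proposes): the supplier will accept anything ≥ 0, so the retailer offers 0 and keeps 150.
Round 5 (the supplier proposes): the retailer can get 150 next round, worth 0.72 × 150 = 108 now, so the supplier offers 108, keeping 42.
Round 4 (the retailer proposes): the supplier can get 42 next round, worth 0.72 × 42 = 30.24 now. The retailer offers 30.24 and keeps 150 − 30.24 = 119.76.
Round 3 (the supplier proposes): the retailer can get 119.76 next round, worth 0.72 × 119.76 = 86.2272 now. The supplier offers 86.2272 and keeps 150 − 86.2272 = 63.7728.
Round 2 (the retailer proposes): the supplier can get 63.7728 next round, worth 0.72 × 63.7728 = 45.916416 now, so the retailer offers 45.916416, keeping 104.083584.
Round 1 (the supplier proposes): the retailer can get 104.083584 next round, worth 0.72 × 104.083584 = 74.94018048 now, so the supplier offers 74.94018048, keeping 75.05981952.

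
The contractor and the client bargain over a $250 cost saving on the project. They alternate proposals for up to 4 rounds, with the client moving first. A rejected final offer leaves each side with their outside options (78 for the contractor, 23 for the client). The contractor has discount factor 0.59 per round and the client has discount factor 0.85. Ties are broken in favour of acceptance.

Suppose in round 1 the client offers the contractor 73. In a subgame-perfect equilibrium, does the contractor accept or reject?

Reject

Round 4 (the contractor proposes): the client gets 23 if talks fail, so the contractor offers 23 and keeps 227.
Round 3 (the client proposes): the contractor can get 227 next round, worth 0.59 × 227 = 133.93 now, so the client offers 133.93, keeping 116.07.
Round 2 (the contractor proposes): the client can get 116.07 next round, worth 0.85 × 116.07 = 98.6595 now, so the contractor offers 98.6595, keeping 151.3405.
So by rejecting in round 1, the contractor gets 151.3405 next round, worth 0.59 × 151.3405 = 89.290895 now.
Offer 73 < 89.290895, so the contractor rejects.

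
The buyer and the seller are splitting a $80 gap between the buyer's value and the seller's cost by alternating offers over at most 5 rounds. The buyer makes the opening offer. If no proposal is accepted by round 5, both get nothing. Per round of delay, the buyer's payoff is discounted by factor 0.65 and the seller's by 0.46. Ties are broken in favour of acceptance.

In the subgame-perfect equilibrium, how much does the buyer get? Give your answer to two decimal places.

By backward induction:
Round 5 (the buyer proposes): the seller will accept anything ≥ 0, so the buyer offers 0 and keeps 80.
Round 4 (the seller proposes): the buyer can get 80 next round, worth 0.65 × 80 = 52 now, so the seller offers 52, keeping 28.
Round 3 (the buyer proposes): the seller can get 28 next round, worth 0.46 × 28 = 12.88 now. The buyer offers 12.88 and keeps 80 − 12.88 = 67.12.
Round 2 (the seller proposes): the buyer can get 67.12 next round, worth 0.65 × 67.12 = 43.628 now. The seller offers 43.628 and keeps 80 − 43.628 = 36.372.
Round 1 (the buyer proposes): the seller can get 36.372 next round, worth 0.46 × 36.372 = 16.73112 now, so the buyer offers 16.73112, keeping 63.26888.

63.27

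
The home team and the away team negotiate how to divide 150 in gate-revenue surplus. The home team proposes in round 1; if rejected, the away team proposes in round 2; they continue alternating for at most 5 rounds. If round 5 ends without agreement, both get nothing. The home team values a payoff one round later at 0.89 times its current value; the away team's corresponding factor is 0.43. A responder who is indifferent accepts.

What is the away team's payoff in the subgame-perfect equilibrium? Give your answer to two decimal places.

9.81

Round 5 (the home team proposes): the away team will accept anything ≥ 0, so the home team offers 0 and keeps 150.
Round 4 (the away team proposes): the home team can get 150 next round, worth 0.89 × 150 = 133.5 now, so the away team offers 133.5, keeping 16.5.
Round 3 (the home team proposes): the away team can get 16.5 next round, worth 0.43 × 16.5 = 7.095 now; the home team offers that and keeps 142.905.
Round 2 (the away team proposes): the home team can get 142.905 next round, worth 0.89 × 142.905 = 127.18545 now; the away team offers that and keeps 22.81455.
Round 1 (the home team proposes): the away team can get 22.81455 next round, worth 0.43 × 22.81455 = 9.8102565 now; the home team offers that and keeps 140.1897435.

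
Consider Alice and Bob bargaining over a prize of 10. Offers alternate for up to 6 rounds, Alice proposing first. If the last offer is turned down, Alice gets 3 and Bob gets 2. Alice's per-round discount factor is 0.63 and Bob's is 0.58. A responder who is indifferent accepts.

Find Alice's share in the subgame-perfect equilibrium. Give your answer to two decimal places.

6.53

By backward induction:
Round 6 (Bob proposes): Alice gets 3 if talks fail, so Bob offers 3 and keeps 7.
Round 5 (Alice proposes): Bob can get 7 next round, worth 0.58 × 7 = 4.06 now. Alice offers 4.06 and keeps 10 − 4.06 = 5.94.
Round 4 (Bob proposes): Alice can get 5.94 next round, worth 0.63 × 5.94 = 3.7422 now; Bob offers that and keeps 6.2578.
Round 3 (Alice proposes): Bob can get 6.2578 next round, worth 0.58 × 6.2578 = 3.629524 now. Alice offers 3.629524 and keeps 10 − 3.629524 = 6.370476.
Round 2 (Bob proposes): Alice can get 6.370476 next round, worth 0.63 × 6.370476 = 4.01339988 now. Bob offers 4.01339988 and keeps 10 − 4.01339988 = 5.98660012.
Round 1 (Alice proposes): Bob can get 5.98660012 next round, worth 0.58 × 5.98660012 = 3.4722280696 now, so Alice offers 3.4722280696, keeping 6.5277719304.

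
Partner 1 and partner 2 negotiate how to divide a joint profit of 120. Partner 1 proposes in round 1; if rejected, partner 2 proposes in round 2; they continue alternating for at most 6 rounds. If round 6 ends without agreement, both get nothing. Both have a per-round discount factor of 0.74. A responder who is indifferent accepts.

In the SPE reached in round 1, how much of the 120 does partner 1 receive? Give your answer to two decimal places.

57.64

Round 6 (partner 2 proposes): partner 1 will accept anything ≥ 0, so partner 2 offers 0 and keeps 120.
Round 5 (partner 1 proposes): partner 2 can get 120 next round, worth 0.74 × 120 = 88.8 now; partner 1 offers that and keeps 31.2.
Round 4 (partner 2 proposes): partner 1 can get 31.2 next round, worth 0.74 × 31.2 = 23.088 now; partner 2 offers that and keeps 96.912.
Round 3 (partner 1 proposes): partner 2 can get 96.912 next round, worth 0.74 × 96.912 = 71.71488 now, so partner 1 offers 71.71488, keeping 48.28512.
Round 2 (partner 2 proposes): partner 1 can get 48.28512 next round, worth 0.74 × 48.28512 = 35.7309888 now, so partner 2 offers 35.7309888, keeping 84.2690112.
Round 1 (partner 1 proposes): partner 2 can get 84.2690112 next round, worth 0.74 × 84.2690112 = 62.359068288 now, so partner 1 offers 62.359068288, keeping 57.640931712.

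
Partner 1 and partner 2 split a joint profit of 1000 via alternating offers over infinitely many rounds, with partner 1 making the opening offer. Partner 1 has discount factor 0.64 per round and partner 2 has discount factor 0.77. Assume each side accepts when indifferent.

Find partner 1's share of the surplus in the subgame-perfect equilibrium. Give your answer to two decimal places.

In a stationary SPE each proposer offers the other exactly their discounted continuation value.
If partner 1 keeps x when proposing and partner 2 keeps y when proposing, then x = 1000 − 0.77y and y = 1000 − 0.64x.
Solving: x = 1000(1 − 0.77) / (1 − 0.64·0.77) = 230 / 0.5072 ≈ 453.4700.
Partner 2 gets 1000 − 453.4700 ≈ 546.5300.

453.47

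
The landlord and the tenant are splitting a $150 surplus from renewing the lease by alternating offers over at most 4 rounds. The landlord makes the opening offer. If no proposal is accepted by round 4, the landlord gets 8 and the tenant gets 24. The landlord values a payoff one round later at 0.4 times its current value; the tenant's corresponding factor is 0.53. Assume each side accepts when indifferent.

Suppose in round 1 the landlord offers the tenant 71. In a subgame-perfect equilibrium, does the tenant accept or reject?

Round 4 (the tenant proposes): the landlord gets 8 if talks fail, so the tenant offers 8 and keeps 142.
Round 3 (the landlord proposes): the tenant can get 142 next round, worth 0.53 × 142 = 75.26 now, so the landlord offers 75.26, keeping 74.74.
Round 2 (the tenant proposes): the landlord can get 74.74 next round, worth 0.4 × 74.74 = 29.896 now; the tenant offers that and keeps 120.104.
So by rejecting in round 1, the tenant gets 120.104 next round, worth 0.53 × 120.104 = 63.65512 now.
Offer 71 ≥ 63.65512, so the tenant accepts.

Accept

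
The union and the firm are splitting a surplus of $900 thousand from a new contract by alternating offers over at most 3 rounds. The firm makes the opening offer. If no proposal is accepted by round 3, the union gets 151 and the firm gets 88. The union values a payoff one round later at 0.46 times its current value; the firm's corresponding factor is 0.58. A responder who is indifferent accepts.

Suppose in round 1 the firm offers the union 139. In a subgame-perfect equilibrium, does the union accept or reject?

Reject

Work out the union's continuation value if the offer is rejected.
Round 3 (the firm proposes): the union gets 151 if talks fail, so the firm offers 151 and keeps 749.
Round 2 (the union proposes): the firm can get 749 next round, worth 0.58 × 749 = 434.42 now; the union offers that and keeps 465.58.
So by rejecting in round 1, the union gets 465.58 next round, worth 0.46 × 465.58 = 214.1668 now.
Offer 139 < 214.1668, so the union rejects.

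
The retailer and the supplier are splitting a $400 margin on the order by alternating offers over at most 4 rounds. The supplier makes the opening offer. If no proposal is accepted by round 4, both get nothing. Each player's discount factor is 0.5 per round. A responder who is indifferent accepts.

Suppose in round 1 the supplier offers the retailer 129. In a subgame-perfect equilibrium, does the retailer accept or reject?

Reject

Work out the retailer's continuation value if the offer is rejected.
Round 4 (the retailer proposes): the supplier will accept anything ≥ 0, so the retailer offers 0 and keeps 400.
Round 3 (the supplier proposes): the retailer can get 400 next round, worth 0.5 × 400 = 200 now; the supplier offers that and keeps 200.
Round 2 (the retailer proposes): the supplier can get 200 next round, worth 0.5 × 200 = 100 now; the retailer offers that and keeps 300.
So by rejecting in round 1, the retailer gets 300 next round, worth 0.5 × 300 = 150 now.
Offer 129 < 150, so the retailer rejects.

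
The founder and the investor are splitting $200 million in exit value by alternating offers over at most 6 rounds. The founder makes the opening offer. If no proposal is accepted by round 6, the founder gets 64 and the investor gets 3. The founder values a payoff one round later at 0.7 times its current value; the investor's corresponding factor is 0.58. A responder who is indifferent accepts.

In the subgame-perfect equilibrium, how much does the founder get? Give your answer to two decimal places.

Round 6 (the investor proposes): the founder gets 64 if talks fail, so the investor offers 64 and keeps 136.
Round 5 (the founder proposes): the investor can get 136 next round, worth 0.58 × 136 = 78.88 now; the founder offers that and keeps 121.12.
Round 4 (the investor proposes): the founder can get 121.12 next round, worth 0.7 × 121.12 = 84.784 now. The investor offers 84.784 and keeps 200 − 84.784 = 115.216.
Round 3 (the founder proposes): the investor can get 115.216 next round, worth 0.58 × 115.216 = 66.82528 now; the founder offers that and keeps 133.17472.
Round 2 (the investor proposes): the founder can get 133.17472 next round, worth 0.7 × 133.17472 = 93.222304 now, so the investor offers 93.222304, keeping 106.777696.
Round 1 (the founder proposes): the investor can get 106.777696 next round, worth 0.58 × 106.777696 = 61.93106368 now. The founder offers 61.93106368 and keeps 200 − 61.93106368 = 138.06893632.

138.07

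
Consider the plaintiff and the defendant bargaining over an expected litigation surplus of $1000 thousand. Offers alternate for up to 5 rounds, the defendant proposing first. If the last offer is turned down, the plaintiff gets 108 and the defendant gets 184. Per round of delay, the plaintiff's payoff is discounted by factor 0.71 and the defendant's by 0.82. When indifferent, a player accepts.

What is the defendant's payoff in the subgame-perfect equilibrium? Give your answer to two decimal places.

By backward induction:
Round 5 (the defendant proposes): the plaintiff gets 108 if talks fail, so the defendant offers 108 and keeps 892.
Round 4 (the plaintiff proposes): the defendant can get 892 next round, worth 0.82 × 892 = 731.44 now; the plaintiff offers that and keeps 268.56.
Round 3 (the defendant proposes): the plaintiff can get 268.56 next round, worth 0.71 × 268.56 = 190.6776 now, so the defendant offers 190.6776, keeping 809.3224.
Round 2 (the plaintiff proposes): the defendant can get 809.3224 next round, worth 0.82 × 809.3224 = 663.644368 now, so the plaintiff offers 663.644368, keeping 336.355632.
Round 1 (the defendant proposes): the plaintiff can get 336.355632 next round, worth 0.71 × 336.355632 = 238.81249872 now, so the defendant offers 238.81249872, keeping 761.18750128.

761.19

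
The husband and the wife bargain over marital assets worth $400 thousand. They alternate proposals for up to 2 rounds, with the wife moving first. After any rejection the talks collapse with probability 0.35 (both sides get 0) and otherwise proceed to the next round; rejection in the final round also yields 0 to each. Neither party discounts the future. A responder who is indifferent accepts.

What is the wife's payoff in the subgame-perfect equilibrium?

140

By backward induction:
Round 2 (the husband proposes): rejection yields 0 for the wife; the husband offers 0 and keeps 400.
Round 1 (the wife proposes): rejecting gives the husband an expected 0.65 × 400 = 260. The wife offers 260 and keeps 400 − 260 = 140.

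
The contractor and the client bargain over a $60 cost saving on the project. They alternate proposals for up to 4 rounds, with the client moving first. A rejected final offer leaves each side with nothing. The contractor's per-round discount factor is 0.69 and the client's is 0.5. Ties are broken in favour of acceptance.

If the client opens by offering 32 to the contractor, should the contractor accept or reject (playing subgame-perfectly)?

Round 4 (the contractor proposes): rejection yields 0 for the client; the contractor offers 0 and keeps 60.
Round 3 (the client proposes): the contractor can get 60 next round, worth 0.69 × 60 = 41.4 now, so the client offers 41.4, keeping 18.6.
Round 2 (the contractor proposes): the client can get 18.6 next round, worth 0.5 × 18.6 = 9.3 now; the contractor offers that and keeps 50.7.
So by rejecting in round 1, the contractor gets 50.7 next round, worth 0.69 × 50.7 = 34.983 now.
Offer 32 < 34.983, so the contractor rejects.

Reject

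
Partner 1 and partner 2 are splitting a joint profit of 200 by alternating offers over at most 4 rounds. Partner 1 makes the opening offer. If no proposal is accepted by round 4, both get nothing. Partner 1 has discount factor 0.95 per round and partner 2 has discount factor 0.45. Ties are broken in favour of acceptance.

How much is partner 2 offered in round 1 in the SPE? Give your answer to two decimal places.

Round 4 (partner 2 proposes): rejection yields 0 for partner 1; partner 2 offers 0 and keeps 200.
Round 3 (partner 1 proposes): partner 2 can get 200 next round, worth 0.45 × 200 = 90 now, so partner 1 offers 90, keeping 110.
Round 2 (partner 2 proposes): partner 1 can get 110 next round, worth 0.95 × 110 = 104.5 now. Partner 2 offers 104.5 and keeps 200 − 104.5 = 95.5.
Round 1 (partner 1 proposes): partner 2 can get 95.5 next round, worth 0.45 × 95.5 = 42.975 now. Partner 1 offers 42.975 and keeps 200 − 42.975 = 157.025.

42.98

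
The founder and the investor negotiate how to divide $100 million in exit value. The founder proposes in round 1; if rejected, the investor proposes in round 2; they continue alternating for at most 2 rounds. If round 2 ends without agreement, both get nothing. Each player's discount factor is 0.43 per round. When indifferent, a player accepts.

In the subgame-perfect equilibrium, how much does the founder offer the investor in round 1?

43

Round 2 (the investor proposes): rejection yields 0 for the founder; the investor offers 0 and keeps 100.
Round 1 (the founder proposes): the investor can get 100 next round, worth 0.43 × 100 = 43 now, so the founder offers 43, keeping 57.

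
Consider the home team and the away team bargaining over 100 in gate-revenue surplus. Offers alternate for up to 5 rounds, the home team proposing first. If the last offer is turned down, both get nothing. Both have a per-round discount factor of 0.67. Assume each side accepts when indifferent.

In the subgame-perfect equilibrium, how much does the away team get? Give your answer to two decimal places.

32.04

Round 5 (the home team proposes): rejection yields 0 for the away team; the home team offers 0 and keeps 100.
Round 4 (the away team proposes): the home team can get 100 next round, worth 0.67 × 100 = 67 now, so the away team offers 67, keeping 33.
Round 3 (the home team proposes): the away team can get 33 next round, worth 0.67 × 33 = 22.11 now. The home team offers 22.11 and keeps 100 − 22.11 = 77.89.
Round 2 (the away team proposes): the home team can get 77.89 next round, worth 0.67 × 77.89 = 52.1863 now. The away team offers 52.1863 and keeps 100 − 52.1863 = 47.8137.
Round 1 (the home team proposes): the away team can get 47.8137 next round, worth 0.67 × 47.8137 = 32.035179 now, so the home team offers 32.035179, keeping 67.964821.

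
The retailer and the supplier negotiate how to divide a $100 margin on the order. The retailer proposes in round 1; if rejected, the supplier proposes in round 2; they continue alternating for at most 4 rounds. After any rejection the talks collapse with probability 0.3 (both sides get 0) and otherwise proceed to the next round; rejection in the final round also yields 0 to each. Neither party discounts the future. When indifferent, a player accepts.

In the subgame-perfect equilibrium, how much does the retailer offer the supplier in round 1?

By backward induction:
Round 4 (the supplier proposes): the retailer will accept anything ≥ 0, so the supplier offers 0 and keeps 100.
Round 3 (the retailer proposes): rejecting gives the supplier an expected 0.7 × 100 = 70; the retailer offers that and keeps 30.
Round 2 (the supplier proposes): rejecting gives the retailer an expected 0.7 × 30 = 21. The supplier offers 21 and keeps 100 − 21 = 79.
Round 1 (the retailer proposes): rejecting gives the supplier an expected 0.7 × 79 = 55.3, so the retailer offers 55.3, keeping 44.7.

55.3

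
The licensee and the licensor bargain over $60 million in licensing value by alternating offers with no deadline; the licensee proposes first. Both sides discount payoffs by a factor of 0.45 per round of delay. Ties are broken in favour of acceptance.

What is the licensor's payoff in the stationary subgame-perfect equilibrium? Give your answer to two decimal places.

When the licensee proposes, the licensor accepts any offer worth at least 0.45 times what the licensor would get by proposing next round; and vice versa.
This gives x = 60 − 0.45y and y = 60 − 0.45x, where x and y are each side's share when it proposes.
Hence (1 − 0.45·0.45)x = 60(1 − 0.45), i.e. 0.7975·x = 33.
x ≈ 41.3793; the licensor's share is 60 − x ≈ 18.6207.

18.62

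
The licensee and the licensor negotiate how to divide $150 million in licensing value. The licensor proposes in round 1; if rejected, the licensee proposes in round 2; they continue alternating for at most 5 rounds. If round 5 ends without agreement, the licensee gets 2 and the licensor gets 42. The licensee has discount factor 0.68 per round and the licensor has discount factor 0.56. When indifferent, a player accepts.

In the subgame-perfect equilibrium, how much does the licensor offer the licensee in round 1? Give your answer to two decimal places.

62.26

Round 5 (the licensor proposes): the licensee gets 2 if talks fail, so the licensor offers 2 and keeps 148.
Round 4 (the licensee proposes): the licensor can get 148 next round, worth 0.56 × 148 = 82.88 now; the licensee offers that and keeps 67.12.
Round 3 (the licensor proposes): the licensee can get 67.12 next round, worth 0.68 × 67.12 = 45.6416 now, so the licensor offers 45.6416, keeping 104.3584.
Round 2 (the licensee proposes): the licensor can get 104.3584 next round, worth 0.56 × 104.3584 = 58.440704 now; the licensee offers that and keeps 91.559296.
Round 1 (the licensor proposes): the licensee can get 91.559296 next round, worth 0.68 × 91.559296 = 62.26032128 now, so the licensor offers 62.26032128, keeping 87.73967872.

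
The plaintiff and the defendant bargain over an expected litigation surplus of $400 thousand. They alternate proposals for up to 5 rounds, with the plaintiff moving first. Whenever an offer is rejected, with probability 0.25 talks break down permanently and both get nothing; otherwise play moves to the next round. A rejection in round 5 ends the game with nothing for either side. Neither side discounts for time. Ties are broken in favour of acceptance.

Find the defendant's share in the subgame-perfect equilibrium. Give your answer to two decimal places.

By backward induction:
Round 5 (the plaintiff proposes): rejection yields 0 for the defendant; the plaintiff offers 0 and keeps 400.
Round 4 (the defendant proposes): rejecting gives the plaintiff an expected 0.75 × 400 = 300, so the defendant offers 300, keeping 100.
Round 3 (the plaintiff proposes): rejecting gives the defendant an expected 0.75 × 100 = 75. The plaintiff offers 75 and keeps 400 − 75 = 325.
Round 2 (the defendant proposes): rejecting gives the plaintiff an expected 0.75 × 325 = 243.75. The defendant offers 243.75 and keeps 400 − 243.75 = 156.25.
Round 1 (the plaintiff proposes): rejecting gives the defendant an expected 0.75 × 156.25 = 117.1875; the plaintiff offers that and keeps 282.8125.

117.19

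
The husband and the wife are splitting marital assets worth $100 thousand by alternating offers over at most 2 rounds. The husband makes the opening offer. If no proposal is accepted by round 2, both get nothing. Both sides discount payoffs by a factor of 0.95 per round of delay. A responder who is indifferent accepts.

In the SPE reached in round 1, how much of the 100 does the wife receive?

By backward induction:
Round 2 (the wife proposes): the husband will accept anything ≥ 0, so the wife offers 0 and keeps 100.
Round 1 (the husband proposes): the wife can get 100 next round, worth 0.95 × 100 = 95 now. The husband offers 95 and keeps 100 − 95 = 5.

95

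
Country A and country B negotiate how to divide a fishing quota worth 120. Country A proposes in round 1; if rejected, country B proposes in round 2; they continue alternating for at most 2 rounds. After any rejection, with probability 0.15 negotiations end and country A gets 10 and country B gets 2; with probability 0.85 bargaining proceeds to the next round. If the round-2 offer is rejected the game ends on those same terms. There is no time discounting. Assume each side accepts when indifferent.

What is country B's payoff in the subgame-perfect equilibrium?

By backward induction:
Round 2 (country B proposes): country A gets 10 if talks fail, so country B offers 10 and keeps 110.
Round 1 (country A proposes): rejecting gives country B an expected 0.85 × 110 + 0.15 × 2 = 93.8, so country A offers 93.8, keeping 26.2.

93.8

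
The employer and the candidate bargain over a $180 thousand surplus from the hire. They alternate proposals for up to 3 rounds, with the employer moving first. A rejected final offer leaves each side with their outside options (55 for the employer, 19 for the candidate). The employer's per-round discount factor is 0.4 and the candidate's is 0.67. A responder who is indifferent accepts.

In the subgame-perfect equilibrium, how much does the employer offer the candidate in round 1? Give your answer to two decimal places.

Work backward from the last round.
Round 3 (the employer proposes): the candidate gets 19 if talks fail, so the employer offers 19 and keeps 161.
Round 2 (the candidate proposes): the employer can get 161 next round, worth 0.4 × 161 = 64.4 now; the candidate offers that and keeps 115.6.
Round 1 (the employer proposes): the candidate can get 115.6 next round, worth 0.67 × 115.6 = 77.452 now. The employer offers 77.452 and keeps 180 − 77.452 = 102.548.

77.45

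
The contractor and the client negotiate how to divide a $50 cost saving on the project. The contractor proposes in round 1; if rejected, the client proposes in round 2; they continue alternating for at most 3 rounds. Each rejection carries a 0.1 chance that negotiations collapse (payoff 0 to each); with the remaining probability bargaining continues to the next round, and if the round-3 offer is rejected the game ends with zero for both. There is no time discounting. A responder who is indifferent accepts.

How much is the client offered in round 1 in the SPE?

4.5

By backward induction:
Round 3 (the contractor proposes): rejection yields 0 for the client; the contractor offers 0 and keeps 50.
Round 2 (the client proposes): rejecting gives the contractor an expected 0.9 × 50 = 45. The client offers 45 and keeps 50 − 45 = 5.
Round 1 (the contractor proposes): rejecting gives the client an expected 0.9 × 5 = 4.5. The contractor offers 4.5 and keeps 50 − 4.5 = 45.5.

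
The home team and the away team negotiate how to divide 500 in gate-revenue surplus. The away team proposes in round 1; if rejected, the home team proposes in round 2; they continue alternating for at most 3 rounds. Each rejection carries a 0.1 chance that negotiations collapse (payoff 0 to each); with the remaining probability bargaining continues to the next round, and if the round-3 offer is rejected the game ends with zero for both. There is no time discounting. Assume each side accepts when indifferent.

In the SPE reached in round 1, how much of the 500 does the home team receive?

Round 3 (the away team proposes): rejection yields 0 for the home team; the away team offers 0 and keeps 500.
Round 2 (the home team proposes): rejecting gives the away team an expected 0.9 × 500 = 450; the home team offers that and keeps 50.
Round 1 (the away team proposes): rejecting gives the home team an expected 0.9 × 50 = 45, so the away team offers 45, keeping 455.

45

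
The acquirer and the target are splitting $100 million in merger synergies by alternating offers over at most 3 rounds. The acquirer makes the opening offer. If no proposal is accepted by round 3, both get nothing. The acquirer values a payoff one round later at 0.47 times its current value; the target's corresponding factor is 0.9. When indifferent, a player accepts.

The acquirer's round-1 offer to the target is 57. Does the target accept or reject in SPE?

Accept

Round 3 (the acquirer proposes): rejection yields 0 for the target; the acquirer offers 0 and keeps 100.
Round 2 (the target proposes): the acquirer can get 100 next round, worth 0.47 × 100 = 47 now, so the target offers 47, keeping 53.
So by rejecting in round 1, the target gets 53 next round, worth 0.9 × 53 = 47.7 now.
Offer 57 ≥ 47.7, so the target accepts.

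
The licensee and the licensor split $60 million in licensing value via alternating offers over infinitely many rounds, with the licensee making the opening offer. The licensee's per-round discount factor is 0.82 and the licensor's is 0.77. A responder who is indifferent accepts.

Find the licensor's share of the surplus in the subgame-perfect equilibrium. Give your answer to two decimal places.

Let x be the licensee's share when the licensee proposes and y be the licensor's share when the licensor proposes.
The licensor accepts iff offered ≥ 0.77·y, so x = 60 − 0.77y. Symmetrically y = 60 − 0.82x.
Substituting: x = 60 − 0.77(60 − 0.82x), giving x(1 − 0.82·0.77) = 60(1 − 0.77).
So x = 60 × 0.23 / 0.3686 ≈ 37.4390, and the licensor receives 60 − x ≈ 22.5610.

22.56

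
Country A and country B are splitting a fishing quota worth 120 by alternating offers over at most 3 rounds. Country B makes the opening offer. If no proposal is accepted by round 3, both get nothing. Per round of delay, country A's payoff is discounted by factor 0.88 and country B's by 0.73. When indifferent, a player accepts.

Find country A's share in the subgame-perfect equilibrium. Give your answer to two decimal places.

28.51

Solve by backward induction from round 3.
Round 3 (country B proposes): rejection yields 0 for country A; country B offers 0 and keeps 120.
Round 2 (country A proposes): country B can get 120 next round, worth 0.73 × 120 = 87.6 now. Country A offers 87.6 and keeps 120 − 87.6 = 32.4.
Round 1 (country B proposes): country A can get 32.4 next round, worth 0.88 × 32.4 = 28.512 now, so country B offers 28.512, keeping 91.488.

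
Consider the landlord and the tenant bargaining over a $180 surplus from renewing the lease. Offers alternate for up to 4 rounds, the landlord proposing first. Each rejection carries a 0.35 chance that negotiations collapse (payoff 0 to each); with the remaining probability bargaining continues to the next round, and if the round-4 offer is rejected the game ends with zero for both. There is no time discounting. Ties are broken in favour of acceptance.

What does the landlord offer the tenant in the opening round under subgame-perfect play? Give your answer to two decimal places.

By backward induction:
Round 4 (the tenant proposes): rejection yields 0 for the landlord; the tenant offers 0 and keeps 180.
Round 3 (the landlord proposes): rejecting gives the tenant an expected 0.65 × 180 = 117, so the landlord offers 117, keeping 63.
Round 2 (the tenant proposes): rejecting gives the landlord an expected 0.65 × 63 = 40.95. The tenant offers 40.95 and keeps 180 − 40.95 = 139.05.
Round 1 (the landlord proposes): rejecting gives the tenant an expected 0.65 × 139.05 = 90.3825; the landlord offers that and keeps 89.6175.

90.38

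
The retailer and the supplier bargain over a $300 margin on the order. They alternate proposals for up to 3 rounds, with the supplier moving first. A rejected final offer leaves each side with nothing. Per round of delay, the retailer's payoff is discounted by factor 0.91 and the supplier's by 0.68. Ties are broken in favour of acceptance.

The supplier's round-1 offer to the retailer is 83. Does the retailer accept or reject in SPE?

Round 3 (the supplier proposes): the retailer will accept anything ≥ 0, so the supplier offers 0 and keeps 300.
Round 2 (the retailer proposes): the supplier can get 300 next round, worth 0.68 × 300 = 204 now. The retailer offers 204 and keeps 300 − 204 = 96.
So by rejecting in round 1, the retailer gets 96 next round, worth 0.91 × 96 = 87.36 now.
Offer 83 < 87.36, so the retailer rejects.

Reject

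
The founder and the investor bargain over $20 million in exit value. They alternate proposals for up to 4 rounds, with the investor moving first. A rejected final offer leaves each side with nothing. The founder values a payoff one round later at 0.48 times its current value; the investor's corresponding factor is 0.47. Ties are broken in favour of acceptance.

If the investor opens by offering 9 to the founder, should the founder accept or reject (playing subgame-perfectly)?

Round 4 (the founder proposes): rejection yields 0 for the investor; the founder offers 0 and keeps 20.
Round 3 (the investor proposes): the founder can get 20 next round, worth 0.48 × 20 = 9.6 now, so the investor offers 9.6, keeping 10.4.
Round 2 (the founder proposes): the investor can get 10.4 next round, worth 0.47 × 10.4 = 4.888 now, so the founder offers 4.888, keeping 15.112.
So by rejecting in round 1, the founder gets 15.112 next round, worth 0.48 × 15.112 = 7.25376 now.
Offer 9 ≥ 7.25376, so the founder accepts.

Accept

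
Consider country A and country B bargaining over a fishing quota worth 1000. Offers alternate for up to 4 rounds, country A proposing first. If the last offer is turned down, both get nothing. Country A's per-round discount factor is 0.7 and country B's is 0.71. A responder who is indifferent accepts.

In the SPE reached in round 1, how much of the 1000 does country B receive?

Round 4 (country B proposes): rejection yields 0 for country A; country B offers 0 and keeps 1000.
Round 3 (country A proposes): country B can get 1000 next round, worth 0.71 × 1000 = 710 now; country A offers that and keeps 290.
Round 2 (country B proposes): country A can get 290 next round, worth 0.7 × 290 = 203 now. Country B offers 203 and keeps 1000 − 203 = 797.
Round 1 (country A proposes): country B can get 797 next round, worth 0.71 × 797 = 565.87 now. Country A offers 565.87 and keeps 1000 − 565.87 = 434.13.

565.87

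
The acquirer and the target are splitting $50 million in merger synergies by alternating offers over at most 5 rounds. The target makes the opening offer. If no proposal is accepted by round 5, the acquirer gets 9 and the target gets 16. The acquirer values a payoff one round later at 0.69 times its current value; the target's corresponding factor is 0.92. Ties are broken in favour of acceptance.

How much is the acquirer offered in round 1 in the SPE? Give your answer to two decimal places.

8.14

Round 5 (the target proposes): the acquirer gets 9 if talks fail, so the target offers 9 and keeps 41.
Round 4 (the acquirer proposes): the target can get 41 next round, worth 0.92 × 41 = 37.72 now, so the acquirer offers 37.72, keeping 12.28.
Round 3 (the target proposes): the acquirer can get 12.28 next round, worth 0.69 × 12.28 = 8.4732 now. The target offers 8.4732 and keeps 50 − 8.4732 = 41.5268.
Round 2 (the acquirer proposes): the target can get 41.5268 next round, worth 0.92 × 41.5268 = 38.204656 now. The acquirer offers 38.204656 and keeps 50 − 38.204656 = 11.795344.
Round 1 (the target proposes): the acquirer can get 11.795344 next round, worth 0.69 × 11.795344 = 8.13878736 now, so the target offers 8.13878736, keeping 41.86121264.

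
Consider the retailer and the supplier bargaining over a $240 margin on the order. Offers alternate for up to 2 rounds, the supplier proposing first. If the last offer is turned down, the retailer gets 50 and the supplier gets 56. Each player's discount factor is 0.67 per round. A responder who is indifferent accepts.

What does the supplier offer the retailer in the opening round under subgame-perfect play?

Round 2 (the retailer proposes): the supplier gets 56 if talks fail, so the retailer offers 56 and keeps 184.
Round 1 (the supplier proposes): the retailer can get 184 next round, worth 0.67 × 184 = 123.28 now. The supplier offers 123.28 and keeps 240 − 123.28 = 116.72.

123.28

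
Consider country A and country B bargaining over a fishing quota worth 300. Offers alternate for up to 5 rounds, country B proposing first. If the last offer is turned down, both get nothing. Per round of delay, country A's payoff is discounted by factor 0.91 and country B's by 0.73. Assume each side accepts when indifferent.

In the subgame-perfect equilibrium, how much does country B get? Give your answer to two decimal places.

Round 5 (country B proposes): rejection yields 0 for country A; country B offers 0 and keeps 300.
Round 4 (country A proposes): country B can get 300 next round, worth 0.73 × 300 = 219 now; country A offers that and keeps 81.
Round 3 (country B proposes): country A can get 81 next round, worth 0.91 × 81 = 73.71 now, so country B offers 73.71, keeping 226.29.
Round 2 (country A proposes): country B can get 226.29 next round, worth 0.73 × 226.29 = 165.1917 now. Country A offers 165.1917 and keeps 300 − 165.1917 = 134.8083.
Round 1 (country B proposes): country A can get 134.8083 next round, worth 0.91 × 134.8083 = 122.675553 now. Country B offers 122.675553 and keeps 300 − 122.675553 = 177.324447.

177.32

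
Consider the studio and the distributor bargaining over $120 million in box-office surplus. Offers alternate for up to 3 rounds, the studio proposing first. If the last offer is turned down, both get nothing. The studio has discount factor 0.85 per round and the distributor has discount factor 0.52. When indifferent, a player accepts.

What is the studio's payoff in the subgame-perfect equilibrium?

Round 3 (the studio proposes): rejection yields 0 for the distributor; the studio offers 0 and keeps 120.
Round 2 (the distributor proposes): the studio can get 120 next round, worth 0.85 × 120 = 102 now; the distributor offers that and keeps 18.
Round 1 (the studio proposes): the distributor can get 18 next round, worth 0.52 × 18 = 9.36 now. The studio offers 9.36 and keeps 120 − 9.36 = 110.64.

110.64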